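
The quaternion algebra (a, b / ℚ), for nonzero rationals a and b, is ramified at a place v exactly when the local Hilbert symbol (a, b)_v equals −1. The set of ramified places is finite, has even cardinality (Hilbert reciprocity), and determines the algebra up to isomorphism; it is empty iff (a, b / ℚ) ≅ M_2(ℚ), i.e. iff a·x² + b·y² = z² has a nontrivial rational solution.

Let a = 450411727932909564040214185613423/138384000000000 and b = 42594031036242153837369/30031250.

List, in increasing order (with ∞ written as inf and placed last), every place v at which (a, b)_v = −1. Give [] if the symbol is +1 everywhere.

Mod squares: a ≡ 397670, b ≡ 2. Check v ∈ {∞, 2, 3, 5, 7, 11, 13, 17, 19, 23, 29, 31}.
v=23: a=23^3·(≡10), b=23^2·(≡9) mod 23; (10|23)=-1, (9|23)=+1; (−1)^{3·2·11}·(-1)^2·(+1)^3 = +1.
v=11: a=11^4·(≡9), b=11^4·(≡7) mod 11; (9|11)=+1, (7|11)=-1; (−1)^{4·4·5}·(+1)^4·(-1)^4 = +1.
v=3: a=3^-2·(≡2), b=3^2·(≡2) mod 3; (2|3)=-1, (2|3)=-1; (−1)^{-2·2·1}·(-1)^2·(-1)^-2 = +1.
v=19: a=19^3·(≡16), b=19^2·(≡14) mod 19; (16|19)=+1, (14|19)=-1; (−1)^{3·2·9}·(+1)^2·(-1)^3 = -1.
v=17: a=17^4·(≡7), b=17^2·(≡4) mod 17; (7|17)=-1, (4|17)=+1; (−1)^{4·2·8}·(-1)^2·(+1)^4 = +1.
v=5: a=5^-9·(≡1), b=5^-6·(≡2) mod 5; (1|5)=+1, (2|5)=-1; (−1)^{-9·-6·2}·(+1)^-6·(-1)^-9 = -1.
v=29: a=29^4·(≡4), b=29^4·(≡10) mod 29; (4|29)=+1, (10|29)=-1; (−1)^{4·4·14}·(+1)^4·(-1)^4 = +1.
v=31: a=31^-2·(≡25), b=31^-2·(≡5) mod 31; (25|31)=+1, (5|31)=+1; (−1)^{-2·-2·15}·(+1)^-2·(+1)^-2 = +1.
v=13: a=13^5·(≡9), b=13^2·(≡7) mod 13; (9|13)=+1, (7|13)=-1; (−1)^{5·2·6}·(+1)^2·(-1)^5 = -1.
v=∞: 397670 > 0 and 2 > 0  ⇒  (a,b)_∞ = +1.
v=7: a=7^5·(≡5), b=7^2·(≡1) mod 7; (5|7)=-1, (1|7)=+1; (−1)^{5·2·3}·(-1)^2·(+1)^5 = +1.
v=2: v_2(a)=-13, v_2(b)=-1; units ≡ 3, 1 (mod 8); ε·ε+αω+βω = 1·0+-13·0+-1·1 ≡ 1  ⇒  (a,b)_2 = -1.
Ram(397670, 2) = {2, 5, 13, 19}; no ℚ_2-point on the conic.

[2, 5, 13, 19]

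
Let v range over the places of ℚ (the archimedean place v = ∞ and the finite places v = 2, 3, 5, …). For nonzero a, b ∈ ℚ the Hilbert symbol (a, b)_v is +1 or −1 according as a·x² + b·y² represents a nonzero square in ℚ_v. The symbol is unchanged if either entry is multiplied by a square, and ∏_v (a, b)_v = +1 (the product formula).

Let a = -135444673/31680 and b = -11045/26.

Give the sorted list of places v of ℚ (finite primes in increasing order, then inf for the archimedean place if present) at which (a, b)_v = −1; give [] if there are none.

[5, 11, 19, inf]

Mod squares: a ≡ -421135, b ≡ -130. Check v ∈ {∞, 2, 3, 5, 7, 11, 13, 19, 31, 47}.
v=7: a=7^2·(≡5), b=7^0·(≡3) mod 7; (5|7)=-1, (3|7)=-1; (−1)^{2·0·3}·(-1)^0·(-1)^2 = +1.
v=13: a=13^1·(≡10), b=13^-1·(≡9) mod 13; (10|13)=+1, (9|13)=+1; (−1)^{1·-1·6}·(+1)^-1·(+1)^1 = +1.
v=2: v_2(a)=-6, v_2(b)=-1; units ≡ 1, 7 (mod 8); ε·ε+αω+βω = 0·1+-6·0+-1·0 ≡ 0  ⇒  (a,b)_2 = +1.
v=3: a=3^-2·(≡2), b=3^0·(≡2) mod 3; (2|3)=-1, (2|3)=-1; (−1)^{-2·0·1}·(-1)^0·(-1)^-2 = +1.
v=19: a=19^3·(≡10), b=19^0·(≡10) mod 19; (10|19)=-1, (10|19)=-1; (−1)^{3·0·9}·(-1)^0·(-1)^3 = -1.
v=31: a=31^1·(≡6), b=31^0·(≡8) mod 31; (6|31)=-1, (8|31)=+1; (−1)^{1·0·15}·(-1)^0·(+1)^1 = +1.
v=5: a=5^-1·(≡2), b=5^1·(≡1) mod 5; (2|5)=-1, (1|5)=+1; (−1)^{-1·1·2}·(-1)^1·(+1)^-1 = -1.
v=47: a=47^0·(≡34), b=47^2·(≡45) mod 47; (34|47)=+1, (45|47)=-1; (−1)^{0·2·23}·(+1)^2·(-1)^0 = +1.
v=∞: -421135 < 0 and -130 < 0  ⇒  (a,b)_∞ = -1.
v=11: a=11^-1·(≡6), b=11^0·(≡8) mod 11; (6|11)=-1, (8|11)=-1; (−1)^{-1·0·5}·(-1)^0·(-1)^-1 = -1.
(-421135, -130 / ℚ) ramifies at {5, 11, 19, ∞}: a division algebra.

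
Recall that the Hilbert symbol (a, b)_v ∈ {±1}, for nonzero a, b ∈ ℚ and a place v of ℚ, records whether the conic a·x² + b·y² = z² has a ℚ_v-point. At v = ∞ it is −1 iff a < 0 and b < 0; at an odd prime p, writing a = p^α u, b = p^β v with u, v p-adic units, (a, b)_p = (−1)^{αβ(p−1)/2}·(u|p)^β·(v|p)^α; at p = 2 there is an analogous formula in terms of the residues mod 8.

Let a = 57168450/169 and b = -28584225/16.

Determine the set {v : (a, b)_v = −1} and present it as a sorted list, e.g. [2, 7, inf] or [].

[3, 53]

(a, b) ≡ (254082, -127041) mod (ℚ^×)²; places V = {2, 3, 5, 13, 17, 47, 53, ∞}.
(a,b)_∞: sgn(254082)=+, sgn(-127041)=−, so +1.
(a,b)_47: α=1, u≡3; β=1, v≡15 (mod 47); (3|47)=+1, (15|47)=-1; sign (−1)^1·+1^1·-1^1 = +1.
(a,b)_2: α=1, β=-4; u≡1, v≡7 (mod 8); ε(u)ε(v)=0·1, αω(v)=1·0, βω(u)=-4·0; sum ≡ 0  ⇒  +1.
(a,b)_5: α=2, u≡2; β=2, v≡1 (mod 5); (2|5)=-1, (1|5)=+1; sign (−1)^0·-1^2·+1^2 = +1.
(a,b)_13: α=-2, u≡1; β=0, v≡2 (mod 13); (1|13)=+1, (2|13)=-1; sign (−1)^0·+1^0·-1^-2 = +1.
(a,b)_53: α=1, u≡10; β=1, v≡30 (mod 53); (10|53)=+1, (30|53)=-1; sign (−1)^0·+1^1·-1^1 = -1.
(a,b)_17: α=1, u≡5; β=1, v≡6 (mod 17); (5|17)=-1, (6|17)=-1; sign (−1)^0·-1^1·-1^1 = +1.
(a,b)_3: α=3, u≡1; β=3, v≡1 (mod 3); (1|3)=+1, (1|3)=+1; sign (−1)^1·+1^3·+1^3 = -1.
|Ram(254082, -127041)| = 2, even; anisotropic at {3, 53}.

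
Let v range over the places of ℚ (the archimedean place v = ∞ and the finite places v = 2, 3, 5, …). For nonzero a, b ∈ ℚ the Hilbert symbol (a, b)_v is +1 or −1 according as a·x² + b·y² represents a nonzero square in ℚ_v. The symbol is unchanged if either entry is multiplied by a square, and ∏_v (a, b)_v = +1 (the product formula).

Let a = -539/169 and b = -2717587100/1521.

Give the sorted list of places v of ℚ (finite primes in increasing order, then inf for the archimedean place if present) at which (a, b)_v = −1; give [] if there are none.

Mod squares: a ≡ -11, b ≡ -27175871. Check v ∈ {∞, 2, 3, 5, 7, 11, 13, 19, 29, 31, 37, 43}.
v=5: a=5^0·(≡4), b=5^2·(≡1) mod 5; (4|5)=+1, (1|5)=+1; (−1)^{0·2·2}·(+1)^2·(+1)^0 = +1.
v=37: a=37^0·(≡36), b=37^1·(≡26) mod 37; (36|37)=+1, (26|37)=+1; (−1)^{0·1·18}·(+1)^1·(+1)^0 = +1.
v=29: a=29^0·(≡15), b=29^1·(≡7) mod 29; (15|29)=-1, (7|29)=+1; (−1)^{0·1·14}·(-1)^1·(+1)^0 = -1.
v=∞: -11 < 0 and -27175871 < 0  ⇒  (a,b)_∞ = -1.
v=19: a=19^0·(≡13), b=19^1·(≡17) mod 19; (13|19)=-1, (17|19)=+1; (−1)^{0·1·9}·(-1)^1·(+1)^0 = -1.
v=3: a=3^0·(≡1), b=3^-2·(≡1) mod 3; (1|3)=+1, (1|3)=+1; (−1)^{0·-2·1}·(+1)^-2·(+1)^0 = +1.
v=7: a=7^2·(≡3), b=7^0·(≡5) mod 7; (3|7)=-1, (5|7)=-1; (−1)^{2·0·3}·(-1)^0·(-1)^2 = +1.
v=13: a=13^-2·(≡7), b=13^-2·(≡5) mod 13; (7|13)=-1, (5|13)=-1; (−1)^{-2·-2·6}·(-1)^-2·(-1)^-2 = +1.
v=11: a=11^1·(≡7), b=11^0·(≡1) mod 11; (7|11)=-1, (1|11)=+1; (−1)^{1·0·5}·(-1)^0·(+1)^1 = +1.
v=2: v_2(a)=0, v_2(b)=2; units ≡ 5, 1 (mod 8); ε·ε+αω+βω = 0·0+0·0+2·1 ≡ 0  ⇒  (a,b)_2 = +1.
v=31: a=31^0·(≡8), b=31^1·(≡28) mod 31; (8|31)=+1, (28|31)=+1; (−1)^{0·1·15}·(+1)^1·(+1)^0 = +1.
v=43: a=43^0·(≡22), b=43^1·(≡31) mod 43; (22|43)=-1, (31|43)=+1; (−1)^{0·1·21}·(-1)^1·(+1)^0 = -1.
(-11, -27175871 / ℚ) ramifies at {19, 29, 43, ∞}: a division algebra.

[19, 29, 43, inf]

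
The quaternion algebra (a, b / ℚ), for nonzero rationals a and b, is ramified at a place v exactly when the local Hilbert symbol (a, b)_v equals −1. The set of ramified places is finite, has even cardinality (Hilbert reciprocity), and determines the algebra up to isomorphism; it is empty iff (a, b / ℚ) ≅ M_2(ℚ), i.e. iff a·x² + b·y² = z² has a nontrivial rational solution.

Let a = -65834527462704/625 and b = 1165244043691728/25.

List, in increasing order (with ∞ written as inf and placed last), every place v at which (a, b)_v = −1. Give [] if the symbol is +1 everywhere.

(a, b) ≡ (-88179, 437437) mod (ℚ^×)²; places V = {2, 3, 5, 7, 11, 13, 17, 19, 23, ∞}.
(a,b)_13: α=1, u≡12; β=1, v≡6 (mod 13); (12|13)=+1, (6|13)=-1; sign (−1)^0·+1^1·-1^1 = -1.
(a,b)_7: α=1, u≡3; β=1, v≡4 (mod 7); (3|7)=-1, (4|7)=+1; sign (−1)^1·-1^1·+1^1 = +1.
(a,b)_23: α=2, u≡2; β=3, v≡15 (mod 23); (2|23)=+1, (15|23)=-1; sign (−1)^0·+1^3·-1^2 = +1.
(a,b)_3: α=7, u≡1; β=2, v≡1 (mod 3); (1|3)=+1, (1|3)=+1; sign (−1)^0·+1^2·+1^7 = +1.
(a,b)_17: α=1, u≡4; β=2, v≡6 (mod 17); (4|17)=+1, (6|17)=-1; sign (−1)^0·+1^2·-1^1 = -1.
(a,b)_5: α=-4, u≡1; β=-2, v≡3 (mod 5); (1|5)=+1, (3|5)=-1; sign (−1)^0·+1^-2·-1^-4 = +1.
(a,b)_19: α=1, u≡10; β=1, v≡10 (mod 19); (10|19)=-1, (10|19)=-1; sign (−1)^1·-1^1·-1^1 = -1.
(a,b)_2: α=4, β=4; u≡5, v≡5 (mod 8); ε(u)ε(v)=0·0, αω(v)=4·1, βω(u)=4·1; sum ≡ 0  ⇒  +1.
(a,b)_∞: sgn(-88179)=−, sgn(437437)=+, so +1.
(a,b)_11: α=2, u≡6; β=3, v≡2 (mod 11); (6|11)=-1, (2|11)=-1; sign (−1)^0·-1^3·-1^2 = -1.
|Ram(-88179, 437437)| = 4, even; anisotropic at {11, 13, 17, 19}.

[11, 13, 17, 19]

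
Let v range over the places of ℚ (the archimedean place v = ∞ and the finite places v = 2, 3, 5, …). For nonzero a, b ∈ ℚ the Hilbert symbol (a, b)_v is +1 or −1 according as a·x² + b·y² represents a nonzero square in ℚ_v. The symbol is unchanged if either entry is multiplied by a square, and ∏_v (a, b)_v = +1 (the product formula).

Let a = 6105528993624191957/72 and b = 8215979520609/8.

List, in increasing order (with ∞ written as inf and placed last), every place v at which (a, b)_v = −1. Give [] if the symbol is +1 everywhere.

[2, 37]

Mod squares: a ≡ 272986, b ≡ 2. Check v ∈ {∞, 2, 3, 7, 17, 31, 37}.
v=∞: 272986 > 0 and 2 > 0  ⇒  (a,b)_∞ = +1.
v=7: a=7^7·(≡4), b=7^4·(≡4) mod 7; (4|7)=+1, (4|7)=+1; (−1)^{7·4·3}·(+1)^4·(+1)^7 = +1.
v=17: a=17^3·(≡6), b=17^2·(≡16) mod 17; (6|17)=-1, (16|17)=+1; (−1)^{3·2·8}·(-1)^2·(+1)^3 = +1.
v=3: a=3^-2·(≡1), b=3^2·(≡2) mod 3; (1|3)=+1, (2|3)=-1; (−1)^{-2·2·1}·(+1)^2·(-1)^-2 = +1.
v=37: a=37^3·(≡2), b=37^2·(≡24) mod 37; (2|37)=-1, (24|37)=-1; (−1)^{3·2·18}·(-1)^2·(-1)^3 = -1.
v=31: a=31^3·(≡20), b=31^2·(≡28) mod 31; (20|31)=+1, (28|31)=+1; (−1)^{3·2·15}·(+1)^2·(+1)^3 = +1.
v=2: v_2(a)=-3, v_2(b)=-3; units ≡ 5, 1 (mod 8); ε·ε+αω+βω = 0·0+-3·0+-3·1 ≡ 1  ⇒  (a,b)_2 = -1.
(272986, 2 / ℚ) ramifies at {2, 37}: a division algebra.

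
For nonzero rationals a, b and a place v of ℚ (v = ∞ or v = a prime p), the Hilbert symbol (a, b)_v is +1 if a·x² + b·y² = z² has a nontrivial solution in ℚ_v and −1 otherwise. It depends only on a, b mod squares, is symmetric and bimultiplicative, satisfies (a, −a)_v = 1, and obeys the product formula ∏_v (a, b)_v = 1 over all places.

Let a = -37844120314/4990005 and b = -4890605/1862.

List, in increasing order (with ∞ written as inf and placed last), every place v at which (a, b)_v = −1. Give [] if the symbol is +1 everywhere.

[5, 11, 13, inf]

(a, b) ≡ (-27170, -190) mod (ℚ^×)²; places V = {2, 3, 5, 7, 11, 13, 19, 23, 29, 37, 43, ∞}.
(a,b)_29: α=2, u≡14; β=0, v≡7 (mod 29); (14|29)=-1, (7|29)=+1; sign (−1)^0·-1^0·+1^2 = +1.
(a,b)_2: α=1, β=-1; u≡7, v≡1 (mod 8); ε(u)ε(v)=1·0, αω(v)=1·0, βω(u)=-1·0; sum ≡ 0  ⇒  +1.
(a,b)_11: α=1, u≡5; β=0, v≡2 (mod 11); (5|11)=+1, (2|11)=-1; sign (−1)^0·+1^0·-1^1 = -1.
(a,b)_13: α=3, u≡4; β=0, v≡7 (mod 13); (4|13)=+1, (7|13)=-1; sign (−1)^0·+1^0·-1^3 = -1.
(a,b)_3: α=-6, u≡1; β=0, v≡2 (mod 3); (1|3)=+1, (2|3)=-1; sign (−1)^0·+1^0·-1^-6 = +1.
(a,b)_19: α=1, u≡14; β=-1, v≡11 (mod 19); (14|19)=-1, (11|19)=+1; sign (−1)^1·-1^-1·+1^1 = +1.
(a,b)_37: α=-2, u≡34; β=0, v≡20 (mod 37); (34|37)=+1, (20|37)=-1; sign (−1)^0·+1^0·-1^-2 = +1.
(a,b)_∞: sgn(-27170)=−, sgn(-190)=−, so -1.
(a,b)_43: α=0, u≡41; β=2, v≡38 (mod 43); (41|43)=+1, (38|43)=+1; sign (−1)^0·+1^2·+1^0 = +1.
(a,b)_7: α=2, u≡2; β=-2, v≡5 (mod 7); (2|7)=+1, (5|7)=-1; sign (−1)^0·+1^-2·-1^2 = +1.
(a,b)_5: α=-1, u≡1; β=1, v≡2 (mod 5); (1|5)=+1, (2|5)=-1; sign (−1)^0·+1^1·-1^-1 = -1.
(a,b)_23: α=0, u≡13; β=2, v≡22 (mod 23); (13|23)=+1, (22|23)=-1; sign (−1)^0·+1^2·-1^0 = +1.
Ram(-27170, -190) = {5, 11, 13, ∞}; no ℚ_5-point on the conic.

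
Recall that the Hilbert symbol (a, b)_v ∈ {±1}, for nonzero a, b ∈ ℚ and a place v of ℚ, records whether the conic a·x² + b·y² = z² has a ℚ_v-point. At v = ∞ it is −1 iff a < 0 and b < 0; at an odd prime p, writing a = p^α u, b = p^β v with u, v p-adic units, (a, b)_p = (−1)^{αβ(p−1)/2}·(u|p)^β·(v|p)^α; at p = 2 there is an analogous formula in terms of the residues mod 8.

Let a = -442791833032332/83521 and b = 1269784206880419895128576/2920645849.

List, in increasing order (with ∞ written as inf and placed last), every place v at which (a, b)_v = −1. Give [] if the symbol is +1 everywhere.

[2, 3]

(a, b) ≡ (-3, 55986) mod (ℚ^×)²; places V = {2, 3, 7, 11, 17, 31, 43, ∞}.
(a,b)_11: α=0, u≡7; β=-2, v≡7 (mod 11); (7|11)=-1, (7|11)=-1; sign (−1)^0·-1^-2·-1^0 = +1.
(a,b)_17: α=-4, u≡7; β=-6, v≡14 (mod 17); (7|17)=-1, (14|17)=-1; sign (−1)^0·-1^-6·-1^-4 = +1.
(a,b)_31: α=4, u≡20; β=5, v≡5 (mod 31); (20|31)=+1, (5|31)=+1; sign (−1)^0·+1^5·+1^4 = +1.
(a,b)_7: α=4, u≡4; β=9, v≡1 (mod 7); (4|7)=+1, (1|7)=+1; sign (−1)^0·+1^9·+1^4 = +1.
(a,b)_∞: sgn(-3)=−, sgn(55986)=+, so +1.
(a,b)_43: α=2, u≡31; β=3, v≡34 (mod 43); (31|43)=+1, (34|43)=-1; sign (−1)^0·+1^3·-1^2 = +1.
(a,b)_2: α=2, β=9; u≡5, v≡1 (mod 8); ε(u)ε(v)=0·0, αω(v)=2·0, βω(u)=9·1; sum ≡ 1  ⇒  -1.
(a,b)_3: α=3, u≡2; β=3, v≡2 (mod 3); (2|3)=-1, (2|3)=-1; sign (−1)^1·-1^3·-1^3 = -1.
|Ram(-3, 55986)| = 2, even; anisotropic at {2, 3}.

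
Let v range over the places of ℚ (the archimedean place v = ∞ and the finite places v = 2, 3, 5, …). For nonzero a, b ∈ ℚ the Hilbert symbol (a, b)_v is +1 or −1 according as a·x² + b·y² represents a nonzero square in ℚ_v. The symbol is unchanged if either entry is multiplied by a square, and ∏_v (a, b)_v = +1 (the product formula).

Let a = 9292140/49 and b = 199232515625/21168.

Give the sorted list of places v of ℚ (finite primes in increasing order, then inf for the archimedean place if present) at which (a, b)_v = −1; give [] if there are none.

[2, 5, 11, 19]

Mod squares: a ≡ 715, b ≡ 627. Check v ∈ {∞, 2, 3, 5, 7, 11, 13, 19}.
v=3: a=3^2·(≡1), b=3^-3·(≡2) mod 3; (1|3)=+1, (2|3)=-1; (−1)^{2·-3·1}·(+1)^-3·(-1)^2 = +1.
v=13: a=13^1·(≡4), b=13^2·(≡4) mod 13; (4|13)=+1, (4|13)=+1; (−1)^{1·2·6}·(+1)^2·(+1)^1 = +1.
v=2: v_2(a)=2, v_2(b)=-4; units ≡ 3, 3 (mod 8); ε·ε+αω+βω = 1·1+2·1+-4·1 ≡ 1  ⇒  (a,b)_2 = -1.
v=7: a=7^-2·(≡4), b=7^-2·(≡2) mod 7; (4|7)=+1, (2|7)=+1; (−1)^{-2·-2·3}·(+1)^-2·(+1)^-2 = +1.
v=5: a=5^1·(≡2), b=5^6·(≡2) mod 5; (2|5)=-1, (2|5)=-1; (−1)^{1·6·2}·(-1)^6·(-1)^1 = -1.
v=11: a=11^1·(≡10), b=11^1·(≡8) mod 11; (10|11)=-1, (8|11)=-1; (−1)^{1·1·5}·(-1)^1·(-1)^1 = -1.
v=19: a=19^2·(≡3), b=19^3·(≡18) mod 19; (3|19)=-1, (18|19)=-1; (−1)^{2·3·9}·(-1)^3·(-1)^2 = -1.
v=∞: 715 > 0 and 627 > 0  ⇒  (a,b)_∞ = +1.
Ram(715, 627) = {2, 5, 11, 19}; no ℚ_2-point on the conic.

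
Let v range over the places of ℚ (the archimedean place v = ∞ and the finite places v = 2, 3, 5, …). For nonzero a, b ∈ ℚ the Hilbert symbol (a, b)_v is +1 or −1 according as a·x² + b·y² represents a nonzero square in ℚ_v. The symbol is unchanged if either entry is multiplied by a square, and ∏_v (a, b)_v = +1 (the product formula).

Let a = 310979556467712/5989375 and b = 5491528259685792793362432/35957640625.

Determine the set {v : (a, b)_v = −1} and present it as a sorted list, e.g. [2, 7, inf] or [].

Mod squares: a ≡ 231, b ≡ 4522. Check v ∈ {∞, 2, 3, 5, 7, 11, 17, 19, 37, 41, 43}.
v=3: a=3^7·(≡2), b=3^8·(≡1) mod 3; (2|3)=-1, (1|3)=+1; (−1)^{7·8·1}·(-1)^8·(+1)^7 = +1.
v=11: a=11^3·(≡8), b=11^4·(≡1) mod 11; (8|11)=-1, (1|11)=+1; (−1)^{3·4·5}·(-1)^4·(+1)^3 = +1.
v=5: a=5^-4·(≡4), b=5^-6·(≡3) mod 5; (4|5)=+1, (3|5)=-1; (−1)^{-4·-6·2}·(+1)^-6·(-1)^-4 = +1.
v=43: a=43^0·(≡17), b=43^2·(≡18) mod 43; (17|43)=+1, (18|43)=-1; (−1)^{0·2·21}·(+1)^2·(-1)^0 = +1.
v=2: v_2(a)=10, v_2(b)=17; units ≡ 7, 5 (mod 8); ε·ε+αω+βω = 1·0+10·1+17·0 ≡ 0  ⇒  (a,b)_2 = +1.
v=19: a=19^2·(≡12), b=19^3·(≡14) mod 19; (12|19)=-1, (14|19)=-1; (−1)^{2·3·9}·(-1)^3·(-1)^2 = -1.
v=37: a=37^-2·(≡3), b=37^-2·(≡35) mod 37; (3|37)=+1, (35|37)=-1; (−1)^{-2·-2·18}·(+1)^-2·(-1)^-2 = +1.
v=7: a=7^-1·(≡6), b=7^1·(≡1) mod 7; (6|7)=-1, (1|7)=+1; (−1)^{-1·1·3}·(-1)^1·(+1)^-1 = +1.
v=∞: 231 > 0 and 4522 > 0  ⇒  (a,b)_∞ = +1.
v=17: a=17^2·(≡10), b=17^3·(≡5) mod 17; (10|17)=-1, (5|17)=-1; (−1)^{2·3·8}·(-1)^3·(-1)^2 = -1.
v=41: a=41^0·(≡12), b=41^-2·(≡38) mod 41; (12|41)=-1, (38|41)=-1; (−1)^{0·-2·20}·(-1)^-2·(-1)^0 = +1.
(231, 4522 / ℚ) ramifies at {17, 19}: a division algebra.

[17, 19]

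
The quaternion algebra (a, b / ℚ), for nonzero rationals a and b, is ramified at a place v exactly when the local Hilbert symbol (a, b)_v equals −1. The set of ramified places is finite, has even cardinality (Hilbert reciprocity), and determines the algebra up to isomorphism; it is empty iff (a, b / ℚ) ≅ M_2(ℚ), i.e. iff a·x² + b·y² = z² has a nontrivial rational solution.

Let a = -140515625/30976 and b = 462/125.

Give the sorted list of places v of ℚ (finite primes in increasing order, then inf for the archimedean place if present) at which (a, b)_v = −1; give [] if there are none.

[2, 5]

Mod squares: a ≡ -17, b ≡ 2310. Check v ∈ {∞, 2, 3, 5, 7, 11, 17, 23}.
v=∞: -17 < 0 and 2310 > 0  ⇒  (a,b)_∞ = +1.
v=3: a=3^0·(≡1), b=3^1·(≡2) mod 3; (1|3)=+1, (2|3)=-1; (−1)^{0·1·1}·(+1)^1·(-1)^0 = +1.
v=7: a=7^0·(≡2), b=7^1·(≡4) mod 7; (2|7)=+1, (4|7)=+1; (−1)^{0·1·3}·(+1)^1·(+1)^0 = +1.
v=5: a=5^6·(≡2), b=5^-3·(≡2) mod 5; (2|5)=-1, (2|5)=-1; (−1)^{6·-3·2}·(-1)^-3·(-1)^6 = -1.
v=2: v_2(a)=-8, v_2(b)=1; units ≡ 7, 3 (mod 8); ε·ε+αω+βω = 1·1+-8·1+1·0 ≡ 1  ⇒  (a,b)_2 = -1.
v=23: a=23^2·(≡18), b=23^0·(≡14) mod 23; (18|23)=+1, (14|23)=-1; (−1)^{2·0·11}·(+1)^0·(-1)^2 = +1.
v=11: a=11^-2·(≡1), b=11^1·(≡5) mod 11; (1|11)=+1, (5|11)=+1; (−1)^{-2·1·5}·(+1)^1·(+1)^-2 = +1.
v=17: a=17^1·(≡15), b=17^0·(≡9) mod 17; (15|17)=+1, (9|17)=+1; (−1)^{1·0·8}·(+1)^0·(+1)^1 = +1.
|Ram(-17, 2310)| = 2, even; anisotropic at {2, 5}.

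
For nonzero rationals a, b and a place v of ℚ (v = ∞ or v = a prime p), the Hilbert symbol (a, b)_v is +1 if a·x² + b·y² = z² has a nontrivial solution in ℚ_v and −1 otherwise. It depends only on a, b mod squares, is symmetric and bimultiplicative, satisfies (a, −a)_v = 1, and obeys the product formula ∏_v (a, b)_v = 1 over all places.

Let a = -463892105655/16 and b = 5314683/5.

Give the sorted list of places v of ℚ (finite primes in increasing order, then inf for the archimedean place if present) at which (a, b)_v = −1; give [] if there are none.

Mod squares: a ≡ -55, b ≡ 15. Check v ∈ {∞, 2, 3, 5, 11, 23}.
v=11: a=11^7·(≡2), b=11^6·(≡5) mod 11; (2|11)=-1, (5|11)=+1; (−1)^{7·6·5}·(-1)^6·(+1)^7 = +1.
v=3: a=3^2·(≡2), b=3^1·(≡2) mod 3; (2|3)=-1, (2|3)=-1; (−1)^{2·1·1}·(-1)^1·(-1)^2 = -1.
v=2: v_2(a)=-4, v_2(b)=0; units ≡ 1, 7 (mod 8); ε·ε+αω+βω = 0·1+-4·0+0·0 ≡ 0  ⇒  (a,b)_2 = +1.
v=23: a=23^2·(≡22), b=23^0·(≡10) mod 23; (22|23)=-1, (10|23)=-1; (−1)^{2·0·11}·(-1)^0·(-1)^2 = +1.
v=5: a=5^1·(≡4), b=5^-1·(≡3) mod 5; (4|5)=+1, (3|5)=-1; (−1)^{1·-1·2}·(+1)^-1·(-1)^1 = -1.
v=∞: -55 < 0 and 15 > 0  ⇒  (a,b)_∞ = +1.
Ram(-55, 15) = {3, 5}; no ℚ_3-point on the conic.

[3, 5]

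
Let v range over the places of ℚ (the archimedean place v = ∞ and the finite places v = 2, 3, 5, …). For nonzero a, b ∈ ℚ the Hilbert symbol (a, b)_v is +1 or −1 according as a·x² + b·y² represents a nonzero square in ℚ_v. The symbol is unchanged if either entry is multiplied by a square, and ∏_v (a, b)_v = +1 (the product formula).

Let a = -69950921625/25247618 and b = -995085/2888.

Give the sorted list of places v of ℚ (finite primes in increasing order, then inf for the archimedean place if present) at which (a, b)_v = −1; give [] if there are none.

[3, 7, 13, inf]

Mod squares: a ≡ -130, b ≡ -2730. Check v ∈ {∞, 2, 3, 5, 7, 11, 13, 17, 19}.
v=5: a=5^3·(≡4), b=5^1·(≡1) mod 5; (4|5)=+1, (1|5)=+1; (−1)^{3·1·2}·(+1)^1·(+1)^3 = +1.
v=17: a=17^-2·(≡10), b=17^0·(≡12) mod 17; (10|17)=-1, (12|17)=-1; (−1)^{-2·0·8}·(-1)^0·(-1)^-2 = +1.
v=∞: -130 < 0 and -2730 < 0  ⇒  (a,b)_∞ = -1.
v=11: a=11^-2·(≡2), b=11^0·(≡5) mod 11; (2|11)=-1, (5|11)=+1; (−1)^{-2·0·5}·(-1)^0·(+1)^-2 = +1.
v=7: a=7^0·(≡6), b=7^1·(≡2) mod 7; (6|7)=-1, (2|7)=+1; (−1)^{0·1·3}·(-1)^1·(+1)^0 = -1.
v=2: v_2(a)=-1, v_2(b)=-3; units ≡ 7, 3 (mod 8); ε·ε+αω+βω = 1·1+-1·1+-3·0 ≡ 0  ⇒  (a,b)_2 = +1.
v=19: a=19^-2·(≡18), b=19^-2·(≡5) mod 19; (18|19)=-1, (5|19)=+1; (−1)^{-2·-2·9}·(-1)^-2·(+1)^-2 = +1.
v=13: a=13^1·(≡9), b=13^1·(≡6) mod 13; (9|13)=+1, (6|13)=-1; (−1)^{1·1·6}·(+1)^1·(-1)^1 = -1.
v=3: a=3^16·(≡2), b=3^7·(≡2) mod 3; (2|3)=-1, (2|3)=-1; (−1)^{16·7·1}·(-1)^7·(-1)^16 = -1.
|Ram(-130, -2730)| = 4, even; anisotropic at {3, 7, 13, ∞}.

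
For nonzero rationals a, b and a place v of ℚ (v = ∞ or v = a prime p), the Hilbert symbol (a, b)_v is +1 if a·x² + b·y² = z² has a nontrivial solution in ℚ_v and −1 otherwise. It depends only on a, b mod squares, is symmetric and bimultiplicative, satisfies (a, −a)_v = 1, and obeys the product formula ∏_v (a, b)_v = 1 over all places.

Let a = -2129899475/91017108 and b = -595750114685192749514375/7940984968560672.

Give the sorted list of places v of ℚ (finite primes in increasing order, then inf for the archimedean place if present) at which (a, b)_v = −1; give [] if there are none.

Mod squares: a ≡ -143, b ≡ -286. Check v ∈ {∞, 2, 3, 5, 7, 11, 13, 17, 23, 41}.
v=23: a=23^2·(≡1), b=23^2·(≡18) mod 23; (1|23)=+1, (18|23)=+1; (−1)^{2·2·11}·(+1)^2·(+1)^2 = +1.
v=41: a=41^0·(≡5), b=41^2·(≡31) mod 41; (5|41)=+1, (31|41)=+1; (−1)^{0·2·20}·(+1)^2·(+1)^0 = +1.
v=5: a=5^2·(≡2), b=5^4·(≡1) mod 5; (2|5)=-1, (1|5)=+1; (−1)^{2·4·2}·(-1)^4·(+1)^2 = +1.
v=13: a=13^-1·(≡5), b=13^1·(≡1) mod 13; (5|13)=-1, (1|13)=+1; (−1)^{-1·1·6}·(-1)^1·(+1)^-1 = -1.
v=11: a=11^5·(≡5), b=11^11·(≡7) mod 11; (5|11)=+1, (7|11)=-1; (−1)^{5·11·5}·(+1)^11·(-1)^5 = +1.
v=3: a=3^-6·(≡1), b=3^-16·(≡2) mod 3; (1|3)=+1, (2|3)=-1; (−1)^{-6·-16·1}·(+1)^-16·(-1)^-6 = +1.
v=17: a=17^0·(≡3), b=17^2·(≡10) mod 17; (3|17)=-1, (10|17)=-1; (−1)^{0·2·8}·(-1)^2·(-1)^0 = +1.
v=7: a=7^-4·(≡1), b=7^-8·(≡2) mod 7; (1|7)=+1, (2|7)=+1; (−1)^{-4·-8·3}·(+1)^-8·(+1)^-4 = +1.
v=2: v_2(a)=-2, v_2(b)=-5; units ≡ 1, 1 (mod 8); ε·ε+αω+βω = 0·0+-2·0+-5·0 ≡ 0  ⇒  (a,b)_2 = +1.
v=∞: -143 < 0 and -286 < 0  ⇒  (a,b)_∞ = -1.
(-143, -286 / ℚ) ramifies at {13, ∞}: a division algebra.

[13, inf]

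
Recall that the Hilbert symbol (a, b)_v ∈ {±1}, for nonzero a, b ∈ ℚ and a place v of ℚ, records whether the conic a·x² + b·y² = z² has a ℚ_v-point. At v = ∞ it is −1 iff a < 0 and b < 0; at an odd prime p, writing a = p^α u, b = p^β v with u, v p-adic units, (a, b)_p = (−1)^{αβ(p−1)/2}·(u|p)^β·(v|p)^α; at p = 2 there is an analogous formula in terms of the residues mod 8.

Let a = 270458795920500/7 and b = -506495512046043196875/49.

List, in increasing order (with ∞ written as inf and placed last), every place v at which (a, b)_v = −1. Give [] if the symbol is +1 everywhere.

(a, b) ≡ (35, -111435) mod (ℚ^×)²; places V = {2, 3, 5, 7, 11, 17, 19, 23, ∞}.
(a,b)_∞: sgn(35)=+, sgn(-111435)=−, so +1.
(a,b)_17: α=2, u≡4; β=3, v≡3 (mod 17); (4|17)=+1, (3|17)=-1; sign (−1)^0·+1^3·-1^2 = +1.
(a,b)_3: α=4, u≡2; β=3, v≡1 (mod 3); (2|3)=-1, (1|3)=+1; sign (−1)^0·-1^3·+1^4 = -1.
(a,b)_5: α=3, u≡2; β=5, v≡3 (mod 5); (2|5)=-1, (3|5)=-1; sign (−1)^0·-1^5·-1^3 = +1.
(a,b)_11: α=2, u≡8; β=4, v≡2 (mod 11); (8|11)=-1, (2|11)=-1; sign (−1)^0·-1^4·-1^2 = +1.
(a,b)_23: α=2, u≡4; β=3, v≡6 (mod 23); (4|23)=+1, (6|23)=+1; sign (−1)^0·+1^3·+1^2 = +1.
(a,b)_7: α=-1, u≡5; β=-2, v≡5 (mod 7); (5|7)=-1, (5|7)=-1; sign (−1)^0·-1^-2·-1^-1 = -1.
(a,b)_19: α=2, u≡1; β=3, v≡4 (mod 19); (1|19)=+1, (4|19)=+1; sign (−1)^0·+1^3·+1^2 = +1.
(a,b)_2: α=2, β=0; u≡3, v≡5 (mod 8); ε(u)ε(v)=1·0, αω(v)=2·1, βω(u)=0·1; sum ≡ 0  ⇒  +1.
Ram(35, -111435) = {3, 7}; no ℚ_3-point on the conic.

[3, 7]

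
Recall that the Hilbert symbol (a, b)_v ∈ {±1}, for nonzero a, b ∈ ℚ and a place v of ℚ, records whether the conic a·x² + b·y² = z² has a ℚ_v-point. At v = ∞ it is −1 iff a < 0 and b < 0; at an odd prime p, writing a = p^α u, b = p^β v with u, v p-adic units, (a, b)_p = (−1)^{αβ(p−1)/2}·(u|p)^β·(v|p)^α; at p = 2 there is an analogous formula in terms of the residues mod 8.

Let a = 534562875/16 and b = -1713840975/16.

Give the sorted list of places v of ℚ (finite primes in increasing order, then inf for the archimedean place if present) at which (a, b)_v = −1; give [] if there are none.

[11, 17]

(a, b) ≡ (19635, -119) mod (ℚ^×)²; places V = {2, 3, 5, 7, 11, 17, 23, ∞}.
(a,b)_5: α=3, u≡3; β=2, v≡1 (mod 5); (3|5)=-1, (1|5)=+1; sign (−1)^0·-1^2·+1^3 = +1.
(a,b)_3: α=3, u≡2; β=2, v≡1 (mod 3); (2|3)=-1, (1|3)=+1; sign (−1)^0·-1^2·+1^3 = +1.
(a,b)_2: α=-4, β=-4; u≡3, v≡1 (mod 8); ε(u)ε(v)=1·0, αω(v)=-4·0, βω(u)=-4·1; sum ≡ 0  ⇒  +1.
(a,b)_17: α=1, u≡8; β=1, v≡10 (mod 17); (8|17)=+1, (10|17)=-1; sign (−1)^0·+1^1·-1^1 = -1.
(a,b)_11: α=3, u≡3; β=2, v≡2 (mod 11); (3|11)=+1, (2|11)=-1; sign (−1)^0·+1^2·-1^3 = -1.
(a,b)_7: α=1, u≡5; β=1, v≡2 (mod 7); (5|7)=-1, (2|7)=+1; sign (−1)^1·-1^1·+1^1 = +1.
(a,b)_23: α=0, u≡16; β=2, v≡19 (mod 23); (16|23)=+1, (19|23)=-1; sign (−1)^0·+1^2·-1^0 = +1.
(a,b)_∞: sgn(19635)=+, sgn(-119)=−, so +1.
Ram(19635, -119) = {11, 17}; no ℚ_11-point on the conic.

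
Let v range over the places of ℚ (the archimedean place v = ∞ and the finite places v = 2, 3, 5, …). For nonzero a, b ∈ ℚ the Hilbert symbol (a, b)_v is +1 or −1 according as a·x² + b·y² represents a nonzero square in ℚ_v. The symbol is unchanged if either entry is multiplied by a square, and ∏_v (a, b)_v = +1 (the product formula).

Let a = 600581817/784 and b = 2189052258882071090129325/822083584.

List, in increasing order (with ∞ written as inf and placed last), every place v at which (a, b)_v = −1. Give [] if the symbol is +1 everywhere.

[31, 43]

Mod squares: a ≡ 66731313, b ≡ 37. Check v ∈ {∞, 2, 3, 5, 7, 11, 31, 37, 41, 43}.
v=43: a=43^1·(≡6), b=43^2·(≡30) mod 43; (6|43)=+1, (30|43)=-1; (−1)^{1·2·21}·(+1)^2·(-1)^1 = -1.
v=7: a=7^-2·(≡5), b=7^-2·(≡4) mod 7; (5|7)=-1, (4|7)=+1; (−1)^{-2·-2·3}·(-1)^-2·(+1)^-2 = +1.
v=2: v_2(a)=-4, v_2(b)=-24; units ≡ 1, 5 (mod 8); ε·ε+αω+βω = 0·0+-4·1+-24·0 ≡ 0  ⇒  (a,b)_2 = +1.
v=3: a=3^3·(≡1), b=3^14·(≡1) mod 3; (1|3)=+1, (1|3)=+1; (−1)^{3·14·1}·(+1)^14·(+1)^3 = +1.
v=41: a=41^1·(≡37), b=41^2·(≡36) mod 41; (37|41)=+1, (36|41)=+1; (−1)^{1·2·20}·(+1)^2·(+1)^1 = +1.
v=∞: 66731313 > 0 and 37 > 0  ⇒  (a,b)_∞ = +1.
v=31: a=31^1·(≡14), b=31^2·(≡21) mod 31; (14|31)=+1, (21|31)=-1; (−1)^{1·2·15}·(+1)^2·(-1)^1 = -1.
v=37: a=37^1·(≡27), b=37^3·(≡3) mod 37; (27|37)=+1, (3|37)=+1; (−1)^{1·3·18}·(+1)^3·(+1)^1 = +1.
v=5: a=5^0·(≡3), b=5^2·(≡2) mod 5; (3|5)=-1, (2|5)=-1; (−1)^{0·2·2}·(-1)^2·(-1)^0 = +1.
v=11: a=11^1·(≡4), b=11^2·(≡9) mod 11; (4|11)=+1, (9|11)=+1; (−1)^{1·2·5}·(+1)^2·(+1)^1 = +1.
|Ram(66731313, 37)| = 2, even; anisotropic at {31, 43}.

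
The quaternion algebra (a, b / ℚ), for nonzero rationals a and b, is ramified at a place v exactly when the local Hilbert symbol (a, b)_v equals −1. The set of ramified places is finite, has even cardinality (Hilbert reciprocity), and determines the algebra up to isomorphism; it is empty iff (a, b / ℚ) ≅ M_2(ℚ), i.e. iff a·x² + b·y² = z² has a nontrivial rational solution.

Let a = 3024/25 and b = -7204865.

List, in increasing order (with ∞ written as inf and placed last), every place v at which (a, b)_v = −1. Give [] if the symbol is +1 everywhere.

[23, 31]

Mod squares: a ≡ 21, b ≡ -7204865. Check v ∈ {∞, 2, 3, 5, 7, 23, 31, 43, 47}.
v=31: a=31^0·(≡23), b=31^1·(≡23) mod 31; (23|31)=-1, (23|31)=-1; (−1)^{0·1·15}·(-1)^1·(-1)^0 = -1.
v=∞: 21 > 0 and -7204865 < 0  ⇒  (a,b)_∞ = +1.
v=2: v_2(a)=4, v_2(b)=0; units ≡ 5, 7 (mod 8); ε·ε+αω+βω = 0·1+4·0+0·1 ≡ 0  ⇒  (a,b)_2 = +1.
v=7: a=7^1·(≡3), b=7^0·(≡4) mod 7; (3|7)=-1, (4|7)=+1; (−1)^{1·0·3}·(-1)^0·(+1)^1 = +1.
v=5: a=5^-2·(≡4), b=5^1·(≡2) mod 5; (4|5)=+1, (2|5)=-1; (−1)^{-2·1·2}·(+1)^1·(-1)^-2 = +1.
v=23: a=23^0·(≡17), b=23^1·(≡5) mod 23; (17|23)=-1, (5|23)=-1; (−1)^{0·1·11}·(-1)^1·(-1)^0 = -1.
v=3: a=3^3·(≡1), b=3^0·(≡1) mod 3; (1|3)=+1, (1|3)=+1; (−1)^{3·0·1}·(+1)^0·(+1)^3 = +1.
v=47: a=47^0·(≡42), b=47^1·(≡19) mod 47; (42|47)=+1, (19|47)=-1; (−1)^{0·1·23}·(+1)^1·(-1)^0 = +1.
v=43: a=43^0·(≡4), b=43^1·(≡16) mod 43; (4|43)=+1, (16|43)=+1; (−1)^{0·1·21}·(+1)^1·(+1)^0 = +1.
Ram(21, -7204865) = {23, 31}; no ℚ_23-point on the conic.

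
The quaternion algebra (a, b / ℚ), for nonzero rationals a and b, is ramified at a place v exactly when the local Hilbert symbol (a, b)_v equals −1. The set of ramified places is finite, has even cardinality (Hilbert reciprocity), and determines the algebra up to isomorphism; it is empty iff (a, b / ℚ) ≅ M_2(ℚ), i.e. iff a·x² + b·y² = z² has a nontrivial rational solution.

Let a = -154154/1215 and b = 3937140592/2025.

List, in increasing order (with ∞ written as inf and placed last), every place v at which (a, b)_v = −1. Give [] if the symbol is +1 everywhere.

Mod squares: a ≡ -390, b ≡ 7. Check v ∈ {∞, 2, 3, 5, 7, 11, 13}.
v=13: a=13^1·(≡4), b=13^0·(≡6) mod 13; (4|13)=+1, (6|13)=-1; (−1)^{1·0·6}·(+1)^0·(-1)^1 = -1.
v=3: a=3^-5·(≡2), b=3^-4·(≡1) mod 3; (2|3)=-1, (1|3)=+1; (−1)^{-5·-4·1}·(-1)^-4·(+1)^-5 = +1.
v=11: a=11^2·(≡7), b=11^4·(≡6) mod 11; (7|11)=-1, (6|11)=-1; (−1)^{2·4·5}·(-1)^4·(-1)^2 = +1.
v=∞: -390 < 0 and 7 > 0  ⇒  (a,b)_∞ = +1.
v=7: a=7^2·(≡1), b=7^5·(≡4) mod 7; (1|7)=+1, (4|7)=+1; (−1)^{2·5·3}·(+1)^5·(+1)^2 = +1.
v=2: v_2(a)=1, v_2(b)=4; units ≡ 5, 7 (mod 8); ε·ε+αω+βω = 0·1+1·0+4·1 ≡ 0  ⇒  (a,b)_2 = +1.
v=5: a=5^-1·(≡2), b=5^-2·(≡2) mod 5; (2|5)=-1, (2|5)=-1; (−1)^{-1·-2·2}·(-1)^-2·(-1)^-1 = -1.
(-390, 7 / ℚ) ramifies at {5, 13}: a division algebra.

[5, 13]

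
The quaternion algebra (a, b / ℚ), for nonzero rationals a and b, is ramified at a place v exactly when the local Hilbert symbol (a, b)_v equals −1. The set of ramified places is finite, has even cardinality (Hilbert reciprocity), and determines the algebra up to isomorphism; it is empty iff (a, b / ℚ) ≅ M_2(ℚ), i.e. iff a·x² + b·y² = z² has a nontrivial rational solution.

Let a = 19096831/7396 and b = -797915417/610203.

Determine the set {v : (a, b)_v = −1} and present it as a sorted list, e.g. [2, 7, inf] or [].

[]

Mod squares: a ≡ 391, b ≡ -51. Check v ∈ {∞, 2, 3, 11, 13, 17, 23, 31, 41, 43}.
v=23: a=23^1·(≡21), b=23^0·(≡13) mod 23; (21|23)=-1, (13|23)=+1; (−1)^{1·0·11}·(-1)^0·(+1)^1 = +1.
v=17: a=17^3·(≡11), b=17^3·(≡12) mod 17; (11|17)=-1, (12|17)=-1; (−1)^{3·3·8}·(-1)^3·(-1)^3 = +1.
v=13: a=13^2·(≡10), b=13^2·(≡10) mod 13; (10|13)=+1, (10|13)=+1; (−1)^{2·2·6}·(+1)^2·(+1)^2 = +1.
v=3: a=3^0·(≡1), b=3^-1·(≡1) mod 3; (1|3)=+1, (1|3)=+1; (−1)^{0·-1·1}·(+1)^-1·(+1)^0 = +1.
v=43: a=43^-2·(≡36), b=43^0·(≡15) mod 43; (36|43)=+1, (15|43)=+1; (−1)^{-2·0·21}·(+1)^0·(+1)^-2 = +1.
v=31: a=31^0·(≡10), b=31^2·(≡24) mod 31; (10|31)=+1, (24|31)=-1; (−1)^{0·2·15}·(+1)^2·(-1)^0 = +1.
v=11: a=11^0·(≡7), b=11^-2·(≡4) mod 11; (7|11)=-1, (4|11)=+1; (−1)^{0·-2·5}·(-1)^-2·(+1)^0 = +1.
v=2: v_2(a)=-2, v_2(b)=0; units ≡ 7, 5 (mod 8); ε·ε+αω+βω = 1·0+-2·1+0·0 ≡ 0  ⇒  (a,b)_2 = +1.
v=∞: 391 > 0 and -51 < 0  ⇒  (a,b)_∞ = +1.
v=41: a=41^0·(≡24), b=41^-2·(≡18) mod 41; (24|41)=-1, (18|41)=+1; (−1)^{0·-2·20}·(-1)^-2·(+1)^0 = +1.
Ram(a, b) = ∅: the form 391·x² + -51·y² − z² is isotropic over every ℚ_v, so by Hasse–Minkowski it is isotropic over ℚ.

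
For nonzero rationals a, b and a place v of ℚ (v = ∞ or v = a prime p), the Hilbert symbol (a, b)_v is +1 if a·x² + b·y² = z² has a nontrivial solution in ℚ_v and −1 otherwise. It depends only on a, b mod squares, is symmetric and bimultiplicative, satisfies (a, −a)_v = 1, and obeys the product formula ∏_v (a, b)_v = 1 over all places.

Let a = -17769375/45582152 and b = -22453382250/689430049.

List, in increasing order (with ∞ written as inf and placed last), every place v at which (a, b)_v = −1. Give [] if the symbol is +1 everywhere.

Mod squares: a ≡ -78, b ≡ -10. Check v ∈ {∞, 2, 3, 5, 7, 11, 13, 31}.
v=∞: -78 < 0 and -10 < 0  ⇒  (a,b)_∞ = -1.
v=5: a=5^4·(≡2), b=5^3·(≡3) mod 5; (2|5)=-1, (3|5)=-1; (−1)^{4·3·2}·(-1)^3·(-1)^4 = -1.
v=3: a=3^7·(≡1), b=3^12·(≡2) mod 3; (1|3)=+1, (2|3)=-1; (−1)^{7·12·1}·(+1)^12·(-1)^7 = -1.
v=11: a=11^-2·(≡6), b=11^-4·(≡1) mod 11; (6|11)=-1, (1|11)=+1; (−1)^{-2·-4·5}·(-1)^-4·(+1)^-2 = +1.
v=31: a=31^-2·(≡21), b=31^-2·(≡30) mod 31; (21|31)=-1, (30|31)=-1; (−1)^{-2·-2·15}·(-1)^-2·(-1)^-2 = +1.
v=2: v_2(a)=-3, v_2(b)=1; units ≡ 1, 3 (mod 8); ε·ε+αω+βω = 0·1+-3·1+1·0 ≡ 1  ⇒  (a,b)_2 = -1.
v=7: a=7^-2·(≡5), b=7^-2·(≡2) mod 7; (5|7)=-1, (2|7)=+1; (−1)^{-2·-2·3}·(-1)^-2·(+1)^-2 = +1.
v=13: a=13^1·(≡2), b=13^2·(≡4) mod 13; (2|13)=-1, (4|13)=+1; (−1)^{1·2·6}·(-1)^2·(+1)^1 = +1.
(-78, -10 / ℚ) ramifies at {2, 3, 5, ∞}: a division algebra.

[2, 3, 5, inf]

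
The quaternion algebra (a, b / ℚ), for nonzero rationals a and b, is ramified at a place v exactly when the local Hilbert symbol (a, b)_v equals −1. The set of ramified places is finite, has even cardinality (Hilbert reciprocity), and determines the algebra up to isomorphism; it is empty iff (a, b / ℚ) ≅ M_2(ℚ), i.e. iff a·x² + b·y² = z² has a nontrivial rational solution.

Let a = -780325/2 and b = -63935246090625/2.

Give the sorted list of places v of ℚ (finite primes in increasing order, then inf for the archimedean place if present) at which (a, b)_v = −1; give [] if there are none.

Mod squares: a ≡ -26, b ≡ -210. Check v ∈ {∞, 2, 3, 5, 7, 13}.
v=2: v_2(a)=-1, v_2(b)=-1; units ≡ 3, 7 (mod 8); ε·ε+αω+βω = 1·1+-1·0+-1·1 ≡ 0  ⇒  (a,b)_2 = +1.
v=7: a=7^4·(≡2), b=7^9·(≡6) mod 7; (2|7)=+1, (6|7)=-1; (−1)^{4·9·3}·(+1)^9·(-1)^4 = +1.
v=5: a=5^2·(≡1), b=5^5·(≡3) mod 5; (1|5)=+1, (3|5)=-1; (−1)^{2·5·2}·(+1)^5·(-1)^2 = +1.
v=3: a=3^0·(≡1), b=3^1·(≡2) mod 3; (1|3)=+1, (2|3)=-1; (−1)^{0·1·1}·(+1)^1·(-1)^0 = +1.
v=13: a=13^1·(≡11), b=13^2·(≡5) mod 13; (11|13)=-1, (5|13)=-1; (−1)^{1·2·6}·(-1)^2·(-1)^1 = -1.
v=∞: -26 < 0 and -210 < 0  ⇒  (a,b)_∞ = -1.
(-26, -210 / ℚ) ramifies at {13, ∞}: a division algebra.

[13, inf]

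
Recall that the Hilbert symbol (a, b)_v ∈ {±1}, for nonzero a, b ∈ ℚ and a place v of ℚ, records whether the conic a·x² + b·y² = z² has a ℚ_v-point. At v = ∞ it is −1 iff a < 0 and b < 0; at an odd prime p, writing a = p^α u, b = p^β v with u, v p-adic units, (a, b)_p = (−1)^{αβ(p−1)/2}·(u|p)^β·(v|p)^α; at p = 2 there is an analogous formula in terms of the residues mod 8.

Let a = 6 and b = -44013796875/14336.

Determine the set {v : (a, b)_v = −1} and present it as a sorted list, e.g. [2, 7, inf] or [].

(a, b) ≡ (6, -42) mod (ℚ^×)²; places V = {2, 3, 5, 7, 17, 19, ∞}.
(a,b)_3: α=1, u≡2; β=3, v≡1 (mod 3); (2|3)=-1, (1|3)=+1; sign (−1)^1·-1^3·+1^1 = +1.
(a,b)_∞: sgn(6)=+, sgn(-42)=−, so +1.
(a,b)_2: α=1, β=-11; u≡3, v≡3 (mod 8); ε(u)ε(v)=1·1, αω(v)=1·1, βω(u)=-11·1; sum ≡ 1  ⇒  -1.
(a,b)_19: α=0, u≡6; β=2, v≡8 (mod 19); (6|19)=+1, (8|19)=-1; sign (−1)^0·+1^2·-1^0 = +1.
(a,b)_7: α=0, u≡6; β=-1, v≡2 (mod 7); (6|7)=-1, (2|7)=+1; sign (−1)^0·-1^-1·+1^0 = -1.
(a,b)_17: α=0, u≡6; β=2, v≡1 (mod 17); (6|17)=-1, (1|17)=+1; sign (−1)^0·-1^2·+1^0 = +1.
(a,b)_5: α=0, u≡1; β=6, v≡2 (mod 5); (1|5)=+1, (2|5)=-1; sign (−1)^0·+1^6·-1^0 = +1.
|Ram(6, -42)| = 2, even; anisotropic at {2, 7}.

[2, 7]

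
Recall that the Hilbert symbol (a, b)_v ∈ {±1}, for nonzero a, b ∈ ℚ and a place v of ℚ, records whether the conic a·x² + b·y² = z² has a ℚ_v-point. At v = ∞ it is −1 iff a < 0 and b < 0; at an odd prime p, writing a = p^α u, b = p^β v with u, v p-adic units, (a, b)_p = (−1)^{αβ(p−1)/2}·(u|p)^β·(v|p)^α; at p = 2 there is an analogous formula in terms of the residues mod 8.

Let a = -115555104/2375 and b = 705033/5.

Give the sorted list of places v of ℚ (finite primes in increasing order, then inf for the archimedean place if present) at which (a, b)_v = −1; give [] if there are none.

[2, 5, 7, 19]

Mod squares: a ≡ -41230, b ≡ 1085. Check v ∈ {∞, 2, 3, 5, 7, 19, 31, 43}.
v=19: a=19^-1·(≡18), b=19^2·(≡3) mod 19; (18|19)=-1, (3|19)=-1; (−1)^{-1·2·9}·(-1)^2·(-1)^-1 = -1.
v=31: a=31^1·(≡12), b=31^1·(≡4) mod 31; (12|31)=-1, (4|31)=+1; (−1)^{1·1·15}·(-1)^1·(+1)^1 = +1.
v=3: a=3^2·(≡2), b=3^2·(≡2) mod 3; (2|3)=-1, (2|3)=-1; (−1)^{2·2·1}·(-1)^2·(-1)^2 = +1.
v=5: a=5^-3·(≡4), b=5^-1·(≡3) mod 5; (4|5)=+1, (3|5)=-1; (−1)^{-3·-1·2}·(+1)^-1·(-1)^-3 = -1.
v=∞: -41230 < 0 and 1085 > 0  ⇒  (a,b)_∞ = +1.
v=2: v_2(a)=5, v_2(b)=0; units ≡ 1, 5 (mod 8); ε·ε+αω+βω = 0·0+5·1+0·0 ≡ 1  ⇒  (a,b)_2 = -1.
v=7: a=7^1·(≡2), b=7^1·(≡2) mod 7; (2|7)=+1, (2|7)=+1; (−1)^{1·1·3}·(+1)^1·(+1)^1 = -1.
v=43: a=43^2·(≡37), b=43^0·(≡1) mod 43; (37|43)=-1, (1|43)=+1; (−1)^{2·0·21}·(-1)^0·(+1)^2 = +1.
(-41230, 1085 / ℚ) ramifies at {2, 5, 7, 19}: a division algebra.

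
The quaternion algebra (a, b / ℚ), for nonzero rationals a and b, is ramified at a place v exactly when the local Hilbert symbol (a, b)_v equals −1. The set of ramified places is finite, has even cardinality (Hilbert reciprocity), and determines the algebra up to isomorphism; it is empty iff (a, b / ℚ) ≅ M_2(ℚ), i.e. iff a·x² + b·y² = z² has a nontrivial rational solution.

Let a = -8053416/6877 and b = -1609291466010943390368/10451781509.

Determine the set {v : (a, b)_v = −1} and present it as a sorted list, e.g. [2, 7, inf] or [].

(a, b) ≡ (-3458, -1939938) mod (ℚ^×)²; places V = {2, 3, 7, 11, 13, 17, 19, 23, 29, ∞}.
(a,b)_11: α=0, u≡7; β=3, v≡5 (mod 11); (7|11)=-1, (5|11)=+1; sign (−1)^0·-1^3·+1^0 = -1.
(a,b)_7: α=1, u≡6; β=3, v≡3 (mod 7); (6|7)=-1, (3|7)=-1; sign (−1)^1·-1^3·-1^1 = -1.
(a,b)_23: α=-2, u≡15; β=-4, v≡19 (mod 23); (15|23)=-1, (19|23)=-1; sign (−1)^0·-1^-4·-1^-2 = +1.
(a,b)_3: α=2, u≡1; β=3, v≡1 (mod 3); (1|3)=+1, (1|3)=+1; sign (−1)^0·+1^3·+1^2 = +1.
(a,b)_13: α=-1, u≡5; β=-3, v≡4 (mod 13); (5|13)=-1, (4|13)=+1; sign (−1)^0·-1^-3·+1^-1 = -1.
(a,b)_29: α=2, u≡13; β=6, v≡21 (mod 29); (13|29)=+1, (21|29)=-1; sign (−1)^0·+1^6·-1^2 = +1.
(a,b)_2: α=3, β=5; u≡7, v≡7 (mod 8); ε(u)ε(v)=1·1, αω(v)=3·0, βω(u)=5·0; sum ≡ 1  ⇒  -1.
(a,b)_19: α=1, u≡12; β=3, v≡6 (mod 19); (12|19)=-1, (6|19)=+1; sign (−1)^1·-1^3·+1^1 = +1.
(a,b)_∞: sgn(-3458)=−, sgn(-1939938)=−, so -1.
(a,b)_17: α=0, u≡5; β=-1, v≡11 (mod 17); (5|17)=-1, (11|17)=-1; sign (−1)^0·-1^-1·-1^0 = -1.
(-3458, -1939938 / ℚ) ramifies at {2, 7, 11, 13, 17, ∞}: a division algebra.

[2, 7, 11, 13, 17, inf]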